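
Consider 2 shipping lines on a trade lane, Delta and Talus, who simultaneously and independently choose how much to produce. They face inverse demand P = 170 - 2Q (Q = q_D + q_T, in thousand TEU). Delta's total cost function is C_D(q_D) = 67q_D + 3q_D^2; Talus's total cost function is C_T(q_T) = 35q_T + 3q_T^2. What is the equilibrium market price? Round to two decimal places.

130.33

Delta's profit: π_D = (170 - 2Q)q_D - (67q_D + 3q_D²). Setting ∂π_D/∂q_D = 0: 103 - 10q_D - 2(q_T) = 0.
Talus's first-order condition: 135 - 10q_T - 2(q_D) = 0.
Best responses: q_D = (103 - 2q_T)/10, q_T = (135 - 2q_D)/10.
Substituting one into the other gives q_D = 95/12 and q_T = 143/12.
Total output Q = 119/6, so price P = 170 - 2·(119/6) = 391/3.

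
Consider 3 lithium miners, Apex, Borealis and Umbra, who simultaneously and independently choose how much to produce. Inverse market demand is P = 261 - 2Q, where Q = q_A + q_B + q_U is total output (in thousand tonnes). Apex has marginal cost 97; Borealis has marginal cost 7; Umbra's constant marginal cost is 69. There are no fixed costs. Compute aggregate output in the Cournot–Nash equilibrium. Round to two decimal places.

76.25

Apex's profit: π_A = (261 - 2Q)q_A - (97q_A). Setting ∂π_A/∂q_A = 0: 164 - 4q_A - 2(q_B + q_U) = 0.
Borealis's profit: π_B = (261 - 2Q)q_B - (7q_B). Setting ∂π_B/∂q_B = 0: 254 - 4q_B - 2(q_A + q_U) = 0.
Umbra's profit: π_U = (261 - 2Q)q_U - (69q_U). Setting ∂π_U/∂q_U = 0: 192 - 4q_U - 2(q_A + q_B) = 0.
Adding the 3 first-order conditions: 610 − 8Q = 0, so Q = 305/4.
Back-substituting: q_A = (164 − 305/2)/2 = 23/4, q_B = (254 − 305/2)/2 = 203/4, q_U = (192 − 305/2)/2 = 79/4.
Total output Q = 23/4 + 203/4 + 79/4 = 305/4.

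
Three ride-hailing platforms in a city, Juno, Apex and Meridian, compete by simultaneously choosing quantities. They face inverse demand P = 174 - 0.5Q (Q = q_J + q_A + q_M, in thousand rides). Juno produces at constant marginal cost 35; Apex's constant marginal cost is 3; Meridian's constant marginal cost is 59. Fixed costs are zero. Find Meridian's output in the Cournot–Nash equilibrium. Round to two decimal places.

Juno's profit: π_J = (174 - 0.5Q)q_J - (35q_J). Setting ∂π_J/∂q_J = 0: 139 - q_J - (1/2)(q_A + q_M) = 0.
Apex's profit: π_A = (174 - 0.5Q)q_A - (3q_A). Setting ∂π_A/∂q_A = 0: 171 - q_A - (1/2)(q_J + q_M) = 0.
Meridian's profit: π_M = (174 - 0.5Q)q_M - (59q_M). Setting ∂π_M/∂q_M = 0: 115 - q_M - (1/2)(q_J + q_A) = 0.
Summing all 3 equations gives 425 − 2Q = 0, hence Q = 425/2.
Back-substituting: q_J = (139 − 425/4)/(1/2) = 131/2, q_A = (171 − 425/4)/(1/2) = 259/2, q_M = (115 − 425/4)/(1/2) = 35/2.

17.50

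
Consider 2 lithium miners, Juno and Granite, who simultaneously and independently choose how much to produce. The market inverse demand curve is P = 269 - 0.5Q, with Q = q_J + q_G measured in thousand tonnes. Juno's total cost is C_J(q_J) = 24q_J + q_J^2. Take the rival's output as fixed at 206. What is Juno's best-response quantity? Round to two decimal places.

47.33

With the rival's output fixed at 206, Juno's profit is π_J = (269 - (1/2)·206 - (1/2)q_J)q_J - (24q_J + q_J²) = (166 - (1/2)q_J)q_J - (24q_J + q_J²).
∂π_J/∂q_J = 142 - 3q_J = 0, so q_J = 142/3.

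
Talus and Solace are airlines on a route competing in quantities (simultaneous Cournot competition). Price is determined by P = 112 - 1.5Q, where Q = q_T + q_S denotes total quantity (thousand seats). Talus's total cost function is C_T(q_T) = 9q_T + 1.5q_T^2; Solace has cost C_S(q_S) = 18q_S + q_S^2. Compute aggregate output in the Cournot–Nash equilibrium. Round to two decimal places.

Talus's profit: π_T = (112 - 1.5Q)q_T - (9q_T + (3/2)q_T²). Setting ∂π_T/∂q_T = 0: 103 - 6q_T - (3/2)(q_S) = 0.
Solace's profit: π_S = (112 - 1.5Q)q_S - (18q_S + q_S²). Setting ∂π_S/∂q_S = 0: 94 - 5q_S - (3/2)(q_T) = 0.
Best responses: q_T = (103 - (3/2)q_S)/6, q_S = (94 - (3/2)q_T)/5.
Solving the pair: q_T = 1496/111, q_S = 546/37.
Total output Q = 1496/111 + 546/37 = 28.2342.

28.23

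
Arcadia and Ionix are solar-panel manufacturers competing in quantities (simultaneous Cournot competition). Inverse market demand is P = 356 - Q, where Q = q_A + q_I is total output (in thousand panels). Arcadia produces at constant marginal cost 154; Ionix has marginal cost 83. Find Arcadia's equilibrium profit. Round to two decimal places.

1906.78

Arcadia's profit: π_A = (356 - Q)q_A - (154q_A). Setting ∂π_A/∂q_A = 0: 202 - 2q_A - (q_I) = 0.
Ionix's first-order condition: 273 - 2q_I - (q_A) = 0.
Best responses: q_A = (202 - q_I)/2, q_I = (273 - q_A)/2.
Solving the pair: q_A = 131/3, q_I = 344/3.
Price P = 356 - 475/3 = 593/3.
Arcadia's profit: (593/3 - 154)·(131/3) = 1906.7778.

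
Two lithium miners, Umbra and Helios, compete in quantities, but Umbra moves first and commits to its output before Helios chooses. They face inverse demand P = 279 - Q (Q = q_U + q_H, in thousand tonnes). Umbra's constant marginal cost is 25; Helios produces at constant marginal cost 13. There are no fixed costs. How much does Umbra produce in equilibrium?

Solve by backward induction. Given q_U, the follower Helios maximises π_H = (279 - q_U - q_H)q_H - 13q_H.
∂π_H/∂q_H = 266 - q_U - 2q_H = 0 gives the reaction function q_H = (266 - q_U)/2.
Umbra substitutes q_H(q_U) into its own profit: π_U = q_U(279 - q_U - (266 - q_U)/2) - 25q_U = (146 - (1/2)q_U)q_U - 25q_U.
The leader's first-order condition 121 - q_U = 0 yields q_U = 121.
Then q_H = (266 - 121)/2 = 145/2.

121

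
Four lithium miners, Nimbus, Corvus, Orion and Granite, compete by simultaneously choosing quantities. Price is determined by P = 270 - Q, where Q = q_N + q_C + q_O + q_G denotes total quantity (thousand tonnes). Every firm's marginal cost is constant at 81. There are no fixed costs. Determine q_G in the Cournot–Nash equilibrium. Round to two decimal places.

37.80

Each firm earns π_i = (270 - Q)q_i - 81q_i.
First-order condition (treating rivals' output as given): 189 - 2q_i - Σ_{j≠i} q_j = 0.
With identical firms every q_j equals q_i, so Σ_{j≠i} q_j = 3q_i and 189 = 5q_i, giving q_i = 189/5.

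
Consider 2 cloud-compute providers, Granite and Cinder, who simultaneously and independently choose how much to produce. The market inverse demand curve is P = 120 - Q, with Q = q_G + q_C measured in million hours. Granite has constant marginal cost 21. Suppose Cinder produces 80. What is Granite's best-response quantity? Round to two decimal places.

With the rival's output fixed at 80, Granite's profit is π_G = (120 - 80 - q_G)q_G - (21q_G) = (40 - q_G)q_G - (21q_G).
∂π_G/∂q_G = 19 - 2q_G = 0, so q_G = 19/2.

9.50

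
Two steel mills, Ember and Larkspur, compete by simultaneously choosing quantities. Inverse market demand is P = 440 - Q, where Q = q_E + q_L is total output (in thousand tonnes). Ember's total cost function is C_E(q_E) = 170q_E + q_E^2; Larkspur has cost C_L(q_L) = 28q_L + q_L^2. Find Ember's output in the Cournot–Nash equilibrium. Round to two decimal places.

44.53

Ember's profit: π_E = (440 - Q)q_E - (170q_E + q_E²). Setting ∂π_E/∂q_E = 0: 270 - 4q_E - (q_L) = 0.
Larkspur's profit: π_L = (440 - Q)q_L - (28q_L + q_L²). Setting ∂π_L/∂q_L = 0: 412 - 4q_L - (q_E) = 0.
Best responses: q_E = (270 - q_L)/4, q_L = (412 - q_E)/4.
Solving the pair: q_E = 668/15, q_L = 1378/15.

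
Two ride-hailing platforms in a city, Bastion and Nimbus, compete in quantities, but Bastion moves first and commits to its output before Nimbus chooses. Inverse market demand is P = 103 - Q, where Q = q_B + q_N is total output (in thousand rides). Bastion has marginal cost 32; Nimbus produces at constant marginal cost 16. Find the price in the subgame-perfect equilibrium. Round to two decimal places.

45.75

The follower Nimbus best-responds to any q_B: π_N = (103 - Q)q_N - 16q_N.
Setting the follower's marginal profit to zero, 87 - q_B - 2q_N = 0, i.e. q_N = (87 - q_B)/2.
The leader anticipates this reaction. Substituting into P = 103 - Q gives P = 119/2 - (1/2)q_B, so π_B = (119/2 - (1/2)q_B)q_B - 32q_B.
Maximising: ∂π_B/∂q_B = 55/2 - q_B = 0, giving q_B = 55/2.
Then q_N = (87 - 55/2)/2 = 119/4.
Total output Q = 229/4, so price P = 103 - 229/4 = 183/4.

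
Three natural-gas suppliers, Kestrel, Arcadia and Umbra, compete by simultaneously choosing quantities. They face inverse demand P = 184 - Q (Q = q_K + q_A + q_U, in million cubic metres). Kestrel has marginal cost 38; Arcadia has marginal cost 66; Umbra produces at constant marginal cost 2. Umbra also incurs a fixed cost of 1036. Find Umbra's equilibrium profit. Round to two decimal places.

3934.25

Kestrel's profit: π_K = (184 - Q)q_K - (38q_K). Setting ∂π_K/∂q_K = 0: 146 - 2q_K - (q_A + q_U) = 0.
Arcadia's profit: π_A = (184 - Q)q_A - (66q_A). Setting ∂π_A/∂q_A = 0: 118 - 2q_A - (q_K + q_U) = 0.
Umbra's profit: π_U = (184 - Q)q_U - (2q_U). Setting ∂π_U/∂q_U = 0: 182 - 2q_U - (q_K + q_A) = 0.
Adding the 3 first-order conditions: 446 − 4Q = 0, so Q = 223/2.
Back-substituting: q_K = (146 − 223/2) = 69/2, q_A = (118 − 223/2) = 13/2, q_U = (182 − 223/2) = 141/2.
Price P = 184 - 223/2 = 145/2.
Umbra's profit: (145/2 - 2)·(141/2) - 1036 = 3934.2500.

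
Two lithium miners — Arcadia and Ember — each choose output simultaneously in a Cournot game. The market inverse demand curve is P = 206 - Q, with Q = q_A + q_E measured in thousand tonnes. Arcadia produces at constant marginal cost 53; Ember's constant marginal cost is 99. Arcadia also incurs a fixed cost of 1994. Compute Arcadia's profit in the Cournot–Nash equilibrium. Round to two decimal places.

Arcadia's profit: π_A = (206 - Q)q_A - (53q_A). Setting ∂π_A/∂q_A = 0: 153 - 2q_A - (q_E) = 0.
Ember's profit: π_E = (206 - Q)q_E - (99q_E). Setting ∂π_E/∂q_E = 0: 107 - 2q_E - (q_A) = 0.
Rearranging gives the reaction functions q_A = (153 - q_E)/2 and q_E = (107 - q_A)/2.
Substituting one into the other gives q_A = 199/3 and q_E = 61/3.
Price P = 206 - 260/3 = 358/3.
Arcadia's profit: (358/3 - 53)·(199/3) - 1994 = 2406.1111.

2406.11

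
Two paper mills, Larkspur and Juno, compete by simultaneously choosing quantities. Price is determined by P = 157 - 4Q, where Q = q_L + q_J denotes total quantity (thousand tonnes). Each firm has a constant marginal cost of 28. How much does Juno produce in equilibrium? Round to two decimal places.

10.75

Each firm earns π_i = (157 - 4Q)q_i - 28q_i.
Setting ∂π_i/∂q_i = 0 with rivals' quantities fixed: 129 - 8q_i - 4q_j = 0.
By symmetry each firm produces the same amount; substituting q_j = q_i yields q_i = 129/12 = 43/4.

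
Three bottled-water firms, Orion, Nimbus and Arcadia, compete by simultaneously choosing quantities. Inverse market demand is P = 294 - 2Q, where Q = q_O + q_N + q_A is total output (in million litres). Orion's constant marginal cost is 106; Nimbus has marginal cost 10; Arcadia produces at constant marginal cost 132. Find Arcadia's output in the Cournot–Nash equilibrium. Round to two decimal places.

Orion's profit: π_O = (294 - 2Q)q_O - (106q_O). Setting ∂π_O/∂q_O = 0: 188 - 4q_O - 2(q_N + q_A) = 0.
Nimbus's first-order condition: 284 - 4q_N - 2(q_O + q_A) = 0.
Arcadia's profit: π_A = (294 - 2Q)q_A - (132q_A). Setting ∂π_A/∂q_A = 0: 162 - 4q_A - 2(q_O + q_N) = 0.
Adding the 3 conditions: 634 − 4Q − 4Q = 0, i.e. Q = 317/4.
Back-substituting: q_O = (188 − 317/2)/2 = 59/4, q_N = (284 − 317/2)/2 = 251/4, q_A = (162 − 317/2)/2 = 7/4.

1.75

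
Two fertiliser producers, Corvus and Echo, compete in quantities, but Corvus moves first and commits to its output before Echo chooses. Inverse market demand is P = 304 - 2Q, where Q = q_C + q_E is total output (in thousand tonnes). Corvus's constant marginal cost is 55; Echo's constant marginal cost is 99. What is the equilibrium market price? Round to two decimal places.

Solve by backward induction. Given q_C, the follower Echo maximises π_E = (304 - 2q_C - 2q_E)q_E - 99q_E.
Follower FOC: 205 - 2q_C - 4q_E = 0, so q_E(q_C) = (205 - 2q_C)/4.
The leader anticipates this reaction. Substituting into P = 304 - 2Q gives P = 403/2 - q_C, so π_C = (403/2 - q_C)q_C - 55q_C.
Maximising: ∂π_C/∂q_C = 293/2 - 2q_C = 0, giving q_C = 293/4.
Then q_E = (205 - 2·(293/4))/4 = 117/8.
Total output Q = 703/8, so price P = 304 - 2·(703/8) = 513/4.

128.25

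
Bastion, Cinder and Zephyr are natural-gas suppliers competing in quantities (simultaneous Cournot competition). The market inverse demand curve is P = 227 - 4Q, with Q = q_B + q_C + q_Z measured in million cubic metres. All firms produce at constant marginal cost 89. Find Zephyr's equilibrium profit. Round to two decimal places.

297.56

Each firm earns π_i = (227 - 4Q)q_i - 89q_i.
Setting ∂π_i/∂q_i = 0 with rivals' quantities fixed: 138 - 8q_i - 4·Σ_{j≠i} q_j = 0.
With identical firms every q_j equals q_i, so Σ_{j≠i} q_j = 2q_i and 138 = 16q_i, giving q_i = 69/8.
Price P = 227 - 4·(207/8) = 247/2.
Zephyr's profit: (247/2 - 89)·(69/8) = 297.5625.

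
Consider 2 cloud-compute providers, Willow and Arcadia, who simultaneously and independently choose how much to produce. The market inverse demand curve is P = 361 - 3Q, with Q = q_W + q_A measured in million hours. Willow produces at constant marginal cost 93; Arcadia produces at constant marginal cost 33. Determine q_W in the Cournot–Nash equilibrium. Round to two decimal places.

23.11

Willow's profit: π_W = (361 - 3Q)q_W - (93q_W). Setting ∂π_W/∂q_W = 0: 268 - 6q_W - 3(q_A) = 0.
Arcadia's profit: π_A = (361 - 3Q)q_A - (33q_A). Setting ∂π_A/∂q_A = 0: 328 - 6q_A - 3(q_W) = 0.
So q_W = (268 - 3q_A)/6 and q_A = (328 - 3q_W)/6.
Substituting one into the other gives q_W = 208/9 and q_A = 388/9.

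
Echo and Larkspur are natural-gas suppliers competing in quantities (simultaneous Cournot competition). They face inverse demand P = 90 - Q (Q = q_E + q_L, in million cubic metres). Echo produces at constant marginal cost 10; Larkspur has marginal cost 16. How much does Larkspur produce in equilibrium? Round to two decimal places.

Echo's profit: π_E = (90 - Q)q_E - (10q_E). Setting ∂π_E/∂q_E = 0: 80 - 2q_E - (q_L) = 0.
Larkspur's first-order condition: 74 - 2q_L - (q_E) = 0.
Rearranging gives the reaction functions q_E = (80 - q_L)/2 and q_L = (74 - q_E)/2.
Substituting one into the other gives q_E = 86/3 and q_L = 68/3.

22.67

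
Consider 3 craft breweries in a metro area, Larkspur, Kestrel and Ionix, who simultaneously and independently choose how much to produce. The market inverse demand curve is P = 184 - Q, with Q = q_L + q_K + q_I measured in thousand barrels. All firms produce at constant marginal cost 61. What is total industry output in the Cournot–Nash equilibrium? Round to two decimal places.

92.25

A representative firm's profit is π_i = q_i(184 - Q) - 61q_i.
First-order condition (treating rivals' output as given): 123 - 2q_i - Σ_{j≠i} q_j = 0.
By symmetry each firm produces the same amount; substituting Σ_{j≠i} q_j = 2q_i yields q_i = 123/4.
Total output Q = 123/4 + 123/4 + 123/4 = 369/4.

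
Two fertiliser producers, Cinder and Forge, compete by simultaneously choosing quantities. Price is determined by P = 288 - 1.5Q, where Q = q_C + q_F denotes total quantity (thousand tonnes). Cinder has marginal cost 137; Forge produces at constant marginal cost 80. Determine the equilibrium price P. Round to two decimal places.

Cinder's profit: π_C = (288 - 1.5Q)q_C - (137q_C). Setting ∂π_C/∂q_C = 0: 151 - 3q_C - (3/2)(q_F) = 0.
Forge's first-order condition: 208 - 3q_F - (3/2)(q_C) = 0.
So q_C = (151 - (3/2)q_F)/3 and q_F = (208 - (3/2)q_C)/3.
Solving the pair: q_C = 188/9, q_F = 530/9.
Total output Q = 718/9, so price P = 288 - (3/2)·(718/9) = 505/3.

168.33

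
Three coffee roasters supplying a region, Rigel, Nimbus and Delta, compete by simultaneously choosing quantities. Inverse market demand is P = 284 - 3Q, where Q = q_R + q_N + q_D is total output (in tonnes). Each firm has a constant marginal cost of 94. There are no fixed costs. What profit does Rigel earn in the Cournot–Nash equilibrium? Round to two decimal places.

Each firm earns π_i = (284 - 3Q)q_i - 94q_i.
First-order condition (treating rivals' output as given): 190 - 6q_i - 3·Σ_{j≠i} q_j = 0.
By symmetry each firm produces the same amount; substituting Σ_{j≠i} q_j = 2q_i yields q_i = 190/12 = 95/6.
Price P = 284 - 3·(95/2) = 283/2.
Rigel's profit: (283/2 - 94)·(95/6) = 752.0833.

752.08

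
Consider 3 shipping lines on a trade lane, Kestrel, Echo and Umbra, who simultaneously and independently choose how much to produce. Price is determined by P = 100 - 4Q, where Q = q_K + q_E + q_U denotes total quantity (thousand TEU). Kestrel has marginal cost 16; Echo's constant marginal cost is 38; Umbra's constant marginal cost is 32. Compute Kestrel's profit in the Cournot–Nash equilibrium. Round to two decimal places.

Kestrel's profit: π_K = (100 - 4Q)q_K - (16q_K). Setting ∂π_K/∂q_K = 0: 84 - 8q_K - 4(q_E + q_U) = 0.
Echo's first-order condition: 62 - 8q_E - 4(q_K + q_U) = 0.
Umbra's first-order condition: 68 - 8q_U - 4(q_K + q_E) = 0.
Adding the 3 first-order conditions: 214 − 16Q = 0, so Q = 107/8.
Back-substituting: q_K = (84 − 107/2)/4 = 61/8, q_E = (62 − 107/2)/4 = 17/8, q_U = (68 − 107/2)/4 = 29/8.
Price P = 100 - 4·(107/8) = 93/2.
Kestrel's profit: (93/2 - 16)·(61/8) = 232.5625.

232.56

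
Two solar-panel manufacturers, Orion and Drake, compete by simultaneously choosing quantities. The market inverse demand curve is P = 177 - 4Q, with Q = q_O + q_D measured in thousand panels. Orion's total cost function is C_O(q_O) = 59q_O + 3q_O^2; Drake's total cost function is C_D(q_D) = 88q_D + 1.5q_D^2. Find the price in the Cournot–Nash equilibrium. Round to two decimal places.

Orion's profit: π_O = (177 - 4Q)q_O - (59q_O + 3q_O²). Setting ∂π_O/∂q_O = 0: 118 - 14q_O - 4(q_D) = 0.
Drake's profit: π_D = (177 - 4Q)q_D - (88q_D + (3/2)q_D²). Setting ∂π_D/∂q_D = 0: 89 - 11q_D - 4(q_O) = 0.
Rearranging gives the reaction functions q_O = (118 - 4q_D)/14 and q_D = (89 - 4q_O)/11.
Substituting one into the other gives q_O = 157/23 and q_D = 129/23.
Total output Q = 286/23, so price P = 177 - 4·(286/23) = 127.2609.

127.26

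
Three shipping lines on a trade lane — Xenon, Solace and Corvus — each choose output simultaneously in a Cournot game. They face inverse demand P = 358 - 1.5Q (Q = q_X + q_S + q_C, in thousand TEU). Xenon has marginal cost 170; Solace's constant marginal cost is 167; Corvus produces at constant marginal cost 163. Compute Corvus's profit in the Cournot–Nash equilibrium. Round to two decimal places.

1768.17

Xenon's profit: π_X = (358 - 1.5Q)q_X - (170q_X). Setting ∂π_X/∂q_X = 0: 188 - 3q_X - (3/2)(q_S + q_C) = 0.
Solace's first-order condition: 191 - 3q_S - (3/2)(q_X + q_C) = 0.
Corvus's first-order condition: 195 - 3q_C - (3/2)(q_X + q_S) = 0.
Summing all 3 equations gives 574 − 6Q = 0, hence Q = 287/3.
Back-substituting: q_X = (188 − 287/2)/(3/2) = 89/3, q_S = (191 − 287/2)/(3/2) = 95/3, q_C = (195 − 287/2)/(3/2) = 103/3.
Price P = 358 - (3/2)·(287/3) = 429/2.
Corvus's profit: (429/2 - 163)·(103/3) = 1768.1667.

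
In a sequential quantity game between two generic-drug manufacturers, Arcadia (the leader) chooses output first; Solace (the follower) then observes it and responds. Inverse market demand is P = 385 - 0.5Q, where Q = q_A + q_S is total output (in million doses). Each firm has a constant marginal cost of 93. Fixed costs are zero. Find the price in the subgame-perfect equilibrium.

Solve by backward induction. Given q_A, the follower Solace maximises π_S = (385 - (1/2)q_A - (1/2)q_S)q_S - 93q_S.
Follower FOC: 292 - (1/2)q_A - q_S = 0, so q_S(q_A) = (292 - (1/2)q_A).
Arcadia substitutes q_S(q_A) into its own profit: π_A = q_A(385 - (1/2)q_A - (292 - (1/2)q_A)/2) - 93q_A = (239 - (1/4)q_A)q_A - 93q_A.
Leader FOC: 146 - (1/2)q_A = 0, so q_A = 292.
Then q_S = (292 - (1/2)·292) = 146.
Total output Q = 438, so price P = 385 - (1/2)·438 = 166.

166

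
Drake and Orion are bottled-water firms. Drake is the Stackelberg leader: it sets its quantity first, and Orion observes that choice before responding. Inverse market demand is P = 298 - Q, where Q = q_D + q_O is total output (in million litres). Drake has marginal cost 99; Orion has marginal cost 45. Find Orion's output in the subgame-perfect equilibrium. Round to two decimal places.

90.25

Solve by backward induction. Given q_D, the follower Orion maximises π_O = (298 - q_D - q_O)q_O - 45q_O.
Follower FOC: 253 - q_D - 2q_O = 0, so q_O(q_D) = (253 - q_D)/2.
Drake substitutes q_O(q_D) into its own profit: π_D = q_D(298 - q_D - (253 - q_D)/2) - 99q_D = (343/2 - (1/2)q_D)q_D - 99q_D.
Leader FOC: 145/2 - q_D = 0, so q_D = 145/2.
Then q_O = (253 - 145/2)/2 = 361/4.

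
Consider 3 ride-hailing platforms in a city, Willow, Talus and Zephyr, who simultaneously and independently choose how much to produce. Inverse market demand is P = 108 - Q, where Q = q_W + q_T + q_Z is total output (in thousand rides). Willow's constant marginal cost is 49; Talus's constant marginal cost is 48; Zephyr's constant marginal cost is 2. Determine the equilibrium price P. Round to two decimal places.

51.75

Willow's profit: π_W = (108 - Q)q_W - (49q_W). Setting ∂π_W/∂q_W = 0: 59 - 2q_W - (q_T + q_Z) = 0.
Talus's profit: π_T = (108 - Q)q_T - (48q_T). Setting ∂π_T/∂q_T = 0: 60 - 2q_T - (q_W + q_Z) = 0.
Zephyr's first-order condition: 106 - 2q_Z - (q_W + q_T) = 0.
Summing all 3 equations gives 225 − 4Q = 0, hence Q = 225/4.
Back-substituting: q_W = (59 − 225/4) = 11/4, q_T = (60 − 225/4) = 15/4, q_Z = (106 − 225/4) = 199/4.
Total output Q = 225/4, so price P = 108 - 225/4 = 207/4.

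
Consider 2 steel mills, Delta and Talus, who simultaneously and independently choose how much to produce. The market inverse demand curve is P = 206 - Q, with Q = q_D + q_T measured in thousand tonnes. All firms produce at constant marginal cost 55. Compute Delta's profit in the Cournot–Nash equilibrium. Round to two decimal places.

A representative firm's profit is π_i = q_i(206 - Q) - 55q_i.
First-order condition (treating rivals' output as given): 151 - 2q_i - q_j = 0.
With identical firms every q_j equals q_i, so q_j = q_i and 151 = 3q_i, giving q_i = 151/3.
Price P = 206 - 302/3 = 316/3.
Delta's profit: (316/3 - 55)·(151/3) = 2533.4444.

2533.44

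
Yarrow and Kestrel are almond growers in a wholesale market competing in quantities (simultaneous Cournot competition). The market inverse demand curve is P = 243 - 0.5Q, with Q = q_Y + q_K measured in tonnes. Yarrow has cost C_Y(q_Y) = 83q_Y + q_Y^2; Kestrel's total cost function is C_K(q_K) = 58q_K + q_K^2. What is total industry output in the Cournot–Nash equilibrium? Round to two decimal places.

98.57

Yarrow's profit: π_Y = (243 - 0.5Q)q_Y - (83q_Y + q_Y²). Setting ∂π_Y/∂q_Y = 0: 160 - 3q_Y - (1/2)(q_K) = 0.
Kestrel's profit: π_K = (243 - 0.5Q)q_K - (58q_K + q_K²). Setting ∂π_K/∂q_K = 0: 185 - 3q_K - (1/2)(q_Y) = 0.
Best responses: q_Y = (160 - (1/2)q_K)/3, q_K = (185 - (1/2)q_Y)/3.
Substituting one into the other gives q_Y = 310/7 and q_K = 380/7.
Total output Q = 310/7 + 380/7 = 690/7.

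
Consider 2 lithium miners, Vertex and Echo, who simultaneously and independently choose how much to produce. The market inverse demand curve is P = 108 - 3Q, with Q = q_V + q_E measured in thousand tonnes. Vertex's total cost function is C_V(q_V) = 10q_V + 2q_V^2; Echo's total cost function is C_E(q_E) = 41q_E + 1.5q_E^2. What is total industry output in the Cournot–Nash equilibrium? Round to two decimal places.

Vertex's profit: π_V = (108 - 3Q)q_V - (10q_V + 2q_V²). Setting ∂π_V/∂q_V = 0: 98 - 10q_V - 3(q_E) = 0.
Echo's first-order condition: 67 - 9q_E - 3(q_V) = 0.
Rearranging gives the reaction functions q_V = (98 - 3q_E)/10 and q_E = (67 - 3q_V)/9.
Substituting one into the other gives q_V = 227/27 and q_E = 376/81.
Total output Q = 227/27 + 376/81 = 1057/81.

13.05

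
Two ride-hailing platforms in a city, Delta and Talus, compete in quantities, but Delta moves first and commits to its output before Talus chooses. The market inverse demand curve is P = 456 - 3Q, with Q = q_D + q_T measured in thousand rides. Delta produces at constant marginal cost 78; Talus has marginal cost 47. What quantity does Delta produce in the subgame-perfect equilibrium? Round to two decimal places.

57.83

Solve by backward induction. Given q_D, the follower Talus maximises π_T = (456 - 3q_D - 3q_T)q_T - 47q_T.
Setting the follower's marginal profit to zero, 409 - 3q_D - 6q_T = 0, i.e. q_T = (409 - 3q_D)/6.
Delta substitutes q_T(q_D) into its own profit: π_D = q_D(456 - 3q_D - (409 - 3q_D)/2) - 78q_D = (503/2 - (3/2)q_D)q_D - 78q_D.
The leader's first-order condition 347/2 - 3q_D = 0 yields q_D = 347/6.
Then q_T = (409 - 3·(347/6))/6 = 157/4.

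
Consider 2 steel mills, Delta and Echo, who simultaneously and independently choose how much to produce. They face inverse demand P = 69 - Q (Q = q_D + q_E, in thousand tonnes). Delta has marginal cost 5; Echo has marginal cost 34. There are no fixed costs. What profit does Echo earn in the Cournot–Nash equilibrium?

4

Delta's profit: π_D = (69 - Q)q_D - (5q_D). Setting ∂π_D/∂q_D = 0: 64 - 2q_D - (q_E) = 0.
Echo's profit: π_E = (69 - Q)q_E - (34q_E). Setting ∂π_E/∂q_E = 0: 35 - 2q_E - (q_D) = 0.
Rearranging gives the reaction functions q_D = (64 - q_E)/2 and q_E = (35 - q_D)/2.
Solving the pair: q_D = 31, q_E = 2.
Price P = 69 - 33 = 36.
Echo's profit: (36 - 34)·2 = 4.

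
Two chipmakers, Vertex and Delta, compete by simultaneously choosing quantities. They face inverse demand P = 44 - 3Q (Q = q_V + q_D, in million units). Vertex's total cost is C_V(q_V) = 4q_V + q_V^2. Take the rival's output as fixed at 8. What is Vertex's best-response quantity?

2

With the rival's output fixed at 8, Vertex's profit is π_V = (44 - 3·8 - 3q_V)q_V - (4q_V + q_V²) = (20 - 3q_V)q_V - (4q_V + q_V²).
∂π_V/∂q_V = 16 - 8q_V = 0, so q_V = 2.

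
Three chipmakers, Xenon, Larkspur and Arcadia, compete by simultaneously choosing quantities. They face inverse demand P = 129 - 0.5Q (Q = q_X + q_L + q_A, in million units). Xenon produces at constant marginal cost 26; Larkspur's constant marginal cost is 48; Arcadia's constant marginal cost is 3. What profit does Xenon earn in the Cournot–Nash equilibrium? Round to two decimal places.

Xenon's profit: π_X = (129 - 0.5Q)q_X - (26q_X). Setting ∂π_X/∂q_X = 0: 103 - q_X - (1/2)(q_L + q_A) = 0.
Larkspur's profit: π_L = (129 - 0.5Q)q_L - (48q_L). Setting ∂π_L/∂q_L = 0: 81 - q_L - (1/2)(q_X + q_A) = 0.
Arcadia's profit: π_A = (129 - 0.5Q)q_A - (3q_A). Setting ∂π_A/∂q_A = 0: 126 - q_A - (1/2)(q_X + q_L) = 0.
Adding the 3 conditions: 310 − Q − Q = 0, i.e. Q = 155.
Back-substituting: q_X = (103 − 155/2)/(1/2) = 51, q_L = (81 − 155/2)/(1/2) = 7, q_A = (126 − 155/2)/(1/2) = 97.
Price P = 129 - (1/2)·155 = 103/2.
Xenon's profit: (103/2 - 26)·51 = 1300.5000.

1300.50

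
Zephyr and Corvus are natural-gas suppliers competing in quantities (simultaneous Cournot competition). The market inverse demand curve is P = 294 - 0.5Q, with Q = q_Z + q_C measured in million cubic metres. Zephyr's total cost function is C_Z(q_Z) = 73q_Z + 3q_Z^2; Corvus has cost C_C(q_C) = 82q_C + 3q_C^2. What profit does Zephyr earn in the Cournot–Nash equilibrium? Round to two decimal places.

3058.07

Zephyr's profit: π_Z = (294 - 0.5Q)q_Z - (73q_Z + 3q_Z²). Setting ∂π_Z/∂q_Z = 0: 221 - 7q_Z - (1/2)(q_C) = 0.
Corvus's profit: π_C = (294 - 0.5Q)q_C - (82q_C + 3q_C²). Setting ∂π_C/∂q_C = 0: 212 - 7q_C - (1/2)(q_Z) = 0.
Rearranging gives the reaction functions q_Z = (221 - (1/2)q_C)/7 and q_C = (212 - (1/2)q_Z)/7.
Substituting one into the other gives q_Z = 29.5590 and q_C = 28.1744.
Price P = 294 - (1/2)·(866/15) = 265.1333.
Zephyr's profit: 265.1333·29.5590 - 73·29.5590 - 3·29.5590² = 3058.0654.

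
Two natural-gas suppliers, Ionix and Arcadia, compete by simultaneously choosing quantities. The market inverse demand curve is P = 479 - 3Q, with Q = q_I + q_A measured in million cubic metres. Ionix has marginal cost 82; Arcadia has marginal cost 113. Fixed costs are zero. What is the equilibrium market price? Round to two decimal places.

Ionix's profit: π_I = (479 - 3Q)q_I - (82q_I). Setting ∂π_I/∂q_I = 0: 397 - 6q_I - 3(q_A) = 0.
Arcadia's profit: π_A = (479 - 3Q)q_A - (113q_A). Setting ∂π_A/∂q_A = 0: 366 - 6q_A - 3(q_I) = 0.
So q_I = (397 - 3q_A)/6 and q_A = (366 - 3q_I)/6.
Substituting one into the other gives q_I = 428/9 and q_A = 335/9.
Total output Q = 763/9, so price P = 479 - 3·(763/9) = 674/3.

224.67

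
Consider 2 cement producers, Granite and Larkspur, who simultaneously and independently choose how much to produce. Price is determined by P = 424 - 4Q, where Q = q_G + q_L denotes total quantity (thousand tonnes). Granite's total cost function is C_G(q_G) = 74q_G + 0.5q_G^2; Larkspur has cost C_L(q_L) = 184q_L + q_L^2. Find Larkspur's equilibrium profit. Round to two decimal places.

527.39

Granite's profit: π_G = (424 - 4Q)q_G - (74q_G + (1/2)q_G²). Setting ∂π_G/∂q_G = 0: 350 - 9q_G - 4(q_L) = 0.
Larkspur's profit: π_L = (424 - 4Q)q_L - (184q_L + q_L²). Setting ∂π_L/∂q_L = 0: 240 - 10q_L - 4(q_G) = 0.
So q_G = (350 - 4q_L)/9 and q_L = (240 - 4q_G)/10.
Substituting one into the other gives q_G = 1270/37 and q_L = 380/37.
Price P = 424 - 4·(1650/37) = 245.6216.
Larkspur's profit: 245.6216·(380/37) - 184·(380/37) - (380/37)² = 527.3923.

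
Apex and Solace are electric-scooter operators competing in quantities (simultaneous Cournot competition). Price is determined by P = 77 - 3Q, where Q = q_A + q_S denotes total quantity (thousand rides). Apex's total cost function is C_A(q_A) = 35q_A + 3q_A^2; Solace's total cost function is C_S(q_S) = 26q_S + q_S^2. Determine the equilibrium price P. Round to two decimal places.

53.93

Apex's profit: π_A = (77 - 3Q)q_A - (35q_A + 3q_A²). Setting ∂π_A/∂q_A = 0: 42 - 12q_A - 3(q_S) = 0.
Solace's profit: π_S = (77 - 3Q)q_S - (26q_S + q_S²). Setting ∂π_S/∂q_S = 0: 51 - 8q_S - 3(q_A) = 0.
Rearranging gives the reaction functions q_A = (42 - 3q_S)/12 and q_S = (51 - 3q_A)/8.
Solving the pair: q_A = 61/29, q_S = 162/29.
Total output Q = 223/29, so price P = 77 - 3·(223/29) = 1564/29.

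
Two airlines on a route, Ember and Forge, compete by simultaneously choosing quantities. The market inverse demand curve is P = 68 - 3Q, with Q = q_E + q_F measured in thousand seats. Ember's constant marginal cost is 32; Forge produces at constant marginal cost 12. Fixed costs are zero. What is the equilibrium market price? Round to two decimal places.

Ember's profit: π_E = (68 - 3Q)q_E - (32q_E). Setting ∂π_E/∂q_E = 0: 36 - 6q_E - 3(q_F) = 0.
Forge's profit: π_F = (68 - 3Q)q_F - (12q_F). Setting ∂π_F/∂q_F = 0: 56 - 6q_F - 3(q_E) = 0.
So q_E = (36 - 3q_F)/6 and q_F = (56 - 3q_E)/6.
Solving the pair: q_E = 16/9, q_F = 76/9.
Total output Q = 92/9, so price P = 68 - 3·(92/9) = 112/3.

37.33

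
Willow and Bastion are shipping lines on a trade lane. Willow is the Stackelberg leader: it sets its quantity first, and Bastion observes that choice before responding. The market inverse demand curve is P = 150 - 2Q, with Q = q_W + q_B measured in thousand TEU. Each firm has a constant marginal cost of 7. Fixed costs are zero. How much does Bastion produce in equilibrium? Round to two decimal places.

17.88

Solve by backward induction. Given q_W, the follower Bastion maximises π_B = (150 - 2q_W - 2q_B)q_B - 7q_B.
∂π_B/∂q_B = 143 - 2q_W - 4q_B = 0 gives the reaction function q_B = (143 - 2q_W)/4.
Willow substitutes q_B(q_W) into its own profit: π_W = q_W(150 - 2q_W - (143 - 2q_W)/2) - 7q_W = (157/2 - q_W)q_W - 7q_W.
Leader FOC: 143/2 - 2q_W = 0, so q_W = 143/4.
Then q_B = (143 - 2·(143/4))/4 = 143/8.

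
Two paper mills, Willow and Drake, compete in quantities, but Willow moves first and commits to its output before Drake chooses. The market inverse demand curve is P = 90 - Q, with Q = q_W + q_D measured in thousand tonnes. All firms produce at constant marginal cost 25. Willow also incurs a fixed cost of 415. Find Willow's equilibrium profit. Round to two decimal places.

113.13

Solve by backward induction. Given q_W, the follower Drake maximises π_D = (90 - q_W - q_D)q_D - 25q_D.
Follower FOC: 65 - q_W - 2q_D = 0, so q_D(q_W) = (65 - q_W)/2.
Willow substitutes q_D(q_W) into its own profit: π_W = q_W(90 - q_W - (65 - q_W)/2) - 25q_W = (115/2 - (1/2)q_W)q_W - 25q_W.
Leader FOC: 65/2 - q_W = 0, so q_W = 65/2.
Then q_D = (65 - 65/2)/2 = 65/4.
Price P = 90 - 195/4 = 165/4.
Willow's profit: (165/4 - 25)·(65/2) - 415 = 905/8.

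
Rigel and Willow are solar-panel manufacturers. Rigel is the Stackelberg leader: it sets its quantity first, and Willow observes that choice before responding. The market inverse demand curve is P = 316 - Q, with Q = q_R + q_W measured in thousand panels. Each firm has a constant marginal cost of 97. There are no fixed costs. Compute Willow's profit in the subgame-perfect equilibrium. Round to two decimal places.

Solve by backward induction. Given q_R, the follower Willow maximises π_W = (316 - q_R - q_W)q_W - 97q_W.
Follower FOC: 219 - q_R - 2q_W = 0, so q_W(q_R) = (219 - q_R)/2.
The leader anticipates this reaction. Substituting into P = 316 - Q gives P = 413/2 - (1/2)q_R, so π_R = (413/2 - (1/2)q_R)q_R - 97q_R.
Leader FOC: 219/2 - q_R = 0, so q_R = 219/2.
Then q_W = (219 - 219/2)/2 = 219/4.
Price P = 316 - 657/4 = 607/4.
Willow's profit: (607/4 - 97)·(219/4) = 2997.5625.

2997.56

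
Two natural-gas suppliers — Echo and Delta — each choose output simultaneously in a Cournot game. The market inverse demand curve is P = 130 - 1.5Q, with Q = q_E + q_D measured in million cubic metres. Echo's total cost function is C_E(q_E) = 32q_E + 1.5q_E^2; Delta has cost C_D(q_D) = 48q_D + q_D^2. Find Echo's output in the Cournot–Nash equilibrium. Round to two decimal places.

Echo's profit: π_E = (130 - 1.5Q)q_E - (32q_E + (3/2)q_E²). Setting ∂π_E/∂q_E = 0: 98 - 6q_E - (3/2)(q_D) = 0.
Delta's first-order condition: 82 - 5q_D - (3/2)(q_E) = 0.
So q_E = (98 - (3/2)q_D)/6 and q_D = (82 - (3/2)q_E)/5.
Substituting one into the other gives q_E = 1468/111 and q_D = 460/37.

13.23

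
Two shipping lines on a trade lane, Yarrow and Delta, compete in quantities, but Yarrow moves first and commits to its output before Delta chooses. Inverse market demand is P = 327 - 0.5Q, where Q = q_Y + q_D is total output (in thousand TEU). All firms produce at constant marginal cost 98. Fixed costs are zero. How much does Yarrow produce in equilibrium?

229

The follower Delta best-responds to any q_Y: π_D = (327 - 0.5Q)q_D - 98q_D.
Follower FOC: 229 - (1/2)q_Y - q_D = 0, so q_D(q_Y) = (229 - (1/2)q_Y).
Yarrow substitutes q_D(q_Y) into its own profit: π_Y = q_Y(327 - (1/2)q_Y - (229 - (1/2)q_Y)/2) - 98q_Y = (425/2 - (1/4)q_Y)q_Y - 98q_Y.
Maximising: ∂π_Y/∂q_Y = 229/2 - (1/2)q_Y = 0, giving q_Y = 229.
Then q_D = (229 - (1/2)·229) = 229/2.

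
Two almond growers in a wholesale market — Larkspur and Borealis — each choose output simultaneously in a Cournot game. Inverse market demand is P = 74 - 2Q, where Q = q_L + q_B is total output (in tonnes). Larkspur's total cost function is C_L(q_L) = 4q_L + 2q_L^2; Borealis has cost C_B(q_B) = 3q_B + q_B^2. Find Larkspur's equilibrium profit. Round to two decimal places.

Larkspur's profit: π_L = (74 - 2Q)q_L - (4q_L + 2q_L²). Setting ∂π_L/∂q_L = 0: 70 - 8q_L - 2(q_B) = 0.
Borealis's first-order condition: 71 - 6q_B - 2(q_L) = 0.
Rearranging gives the reaction functions q_L = (70 - 2q_B)/8 and q_B = (71 - 2q_L)/6.
Solving the pair: q_L = 139/22, q_B = 107/11.
Price P = 74 - 2·(353/22) = 461/11.
Larkspur's profit: (461/11)·(139/22) - 4·(139/22) - 2(139/22)² = 159.6777.

159.68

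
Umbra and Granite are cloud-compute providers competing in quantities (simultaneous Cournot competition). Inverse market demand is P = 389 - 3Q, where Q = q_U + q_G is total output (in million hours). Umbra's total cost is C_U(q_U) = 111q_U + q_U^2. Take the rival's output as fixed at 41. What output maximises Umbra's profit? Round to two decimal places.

With the rival's output fixed at 41, Umbra's profit is π_U = (389 - 3·41 - 3q_U)q_U - (111q_U + q_U²) = (266 - 3q_U)q_U - (111q_U + q_U²).
∂π_U/∂q_U = 155 - 8q_U = 0, so q_U = 155/8.

19.38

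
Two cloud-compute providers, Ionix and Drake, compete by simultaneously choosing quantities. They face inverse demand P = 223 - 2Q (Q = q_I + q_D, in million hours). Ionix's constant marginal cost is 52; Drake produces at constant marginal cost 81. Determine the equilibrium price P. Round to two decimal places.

118.67

Ionix's profit: π_I = (223 - 2Q)q_I - (52q_I). Setting ∂π_I/∂q_I = 0: 171 - 4q_I - 2(q_D) = 0.
Drake's first-order condition: 142 - 4q_D - 2(q_I) = 0.
Best responses: q_I = (171 - 2q_D)/4, q_D = (142 - 2q_I)/4.
Substituting one into the other gives q_I = 100/3 and q_D = 113/6.
Total output Q = 313/6, so price P = 223 - 2·(313/6) = 356/3.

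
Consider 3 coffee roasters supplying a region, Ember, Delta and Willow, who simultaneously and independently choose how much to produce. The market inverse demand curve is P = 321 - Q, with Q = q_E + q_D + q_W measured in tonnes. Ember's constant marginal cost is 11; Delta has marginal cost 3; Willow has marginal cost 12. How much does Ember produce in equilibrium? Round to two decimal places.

Ember's profit: π_E = (321 - Q)q_E - (11q_E). Setting ∂π_E/∂q_E = 0: 310 - 2q_E - (q_D + q_W) = 0.
Delta's profit: π_D = (321 - Q)q_D - (3q_D). Setting ∂π_D/∂q_D = 0: 318 - 2q_D - (q_E + q_W) = 0.
Willow's profit: π_W = (321 - Q)q_W - (12q_W). Setting ∂π_W/∂q_W = 0: 309 - 2q_W - (q_E + q_D) = 0.
Summing all 3 equations gives 937 − 4Q = 0, hence Q = 937/4.
Back-substituting: q_E = (310 − 937/4) = 303/4, q_D = (318 − 937/4) = 335/4, q_W = (309 − 937/4) = 299/4.

75.75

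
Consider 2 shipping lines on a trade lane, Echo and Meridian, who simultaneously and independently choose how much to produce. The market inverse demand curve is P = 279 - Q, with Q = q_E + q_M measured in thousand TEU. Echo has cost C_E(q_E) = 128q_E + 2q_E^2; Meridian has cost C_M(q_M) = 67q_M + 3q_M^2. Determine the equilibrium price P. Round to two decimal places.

Echo's profit: π_E = (279 - Q)q_E - (128q_E + 2q_E²). Setting ∂π_E/∂q_E = 0: 151 - 6q_E - (q_M) = 0.
Meridian's profit: π_M = (279 - Q)q_M - (67q_M + 3q_M²). Setting ∂π_M/∂q_M = 0: 212 - 8q_M - (q_E) = 0.
So q_E = (151 - q_M)/6 and q_M = (212 - q_E)/8.
Substituting one into the other gives q_E = 996/47 and q_M = 1121/47.
Total output Q = 45.0426, so price P = 279 - 45.0426 = 233.9574.

233.96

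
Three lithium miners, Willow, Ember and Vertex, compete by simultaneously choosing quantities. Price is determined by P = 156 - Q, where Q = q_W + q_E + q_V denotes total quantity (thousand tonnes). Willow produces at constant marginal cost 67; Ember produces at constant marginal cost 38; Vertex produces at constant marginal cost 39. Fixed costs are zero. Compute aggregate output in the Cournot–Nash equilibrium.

81

Willow's profit: π_W = (156 - Q)q_W - (67q_W). Setting ∂π_W/∂q_W = 0: 89 - 2q_W - (q_E + q_V) = 0.
Ember's first-order condition: 118 - 2q_E - (q_W + q_V) = 0.
Vertex's profit: π_V = (156 - Q)q_V - (39q_V). Setting ∂π_V/∂q_V = 0: 117 - 2q_V - (q_W + q_E) = 0.
Adding the 3 conditions: 324 − 2Q − 2Q = 0, i.e. Q = 81.
Back-substituting: q_W = (89 − 81) = 8, q_E = (118 − 81) = 37, q_V = (117 − 81) = 36.
Total output Q = 8 + 37 + 36 = 81.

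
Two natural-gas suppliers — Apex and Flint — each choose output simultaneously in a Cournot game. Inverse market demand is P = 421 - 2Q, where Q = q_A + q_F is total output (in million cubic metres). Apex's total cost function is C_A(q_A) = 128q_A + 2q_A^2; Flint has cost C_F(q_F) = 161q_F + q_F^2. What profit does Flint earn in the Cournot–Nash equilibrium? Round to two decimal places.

Apex's profit: π_A = (421 - 2Q)q_A - (128q_A + 2q_A²). Setting ∂π_A/∂q_A = 0: 293 - 8q_A - 2(q_F) = 0.
Flint's first-order condition: 260 - 6q_F - 2(q_A) = 0.
Rearranging gives the reaction functions q_A = (293 - 2q_F)/8 and q_F = (260 - 2q_A)/6.
Solving the pair: q_A = 619/22, q_F = 747/22.
Price P = 421 - 2·(683/11) = 296.8182.
Flint's profit: 296.8182·(747/22) - 161·(747/22) - (747/22)² = 3458.7335.

3458.73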